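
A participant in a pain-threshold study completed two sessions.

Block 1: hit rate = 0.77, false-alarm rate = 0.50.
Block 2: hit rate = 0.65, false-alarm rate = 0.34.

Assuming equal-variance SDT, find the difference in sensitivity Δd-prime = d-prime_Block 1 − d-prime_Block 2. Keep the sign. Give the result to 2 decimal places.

Block 1: z(0.77) = 0.739, z(0.50) = 0.000, d' = 0.739
Block 2: z(0.65) = 0.385, z(0.34) = -0.412, d' = 0.797
Δd' = d'_Block 1 − d'_Block 2 = 0.739 − 0.797 = -0.058
Block 2 has the higher sensitivity.

Δd-prime = -0.06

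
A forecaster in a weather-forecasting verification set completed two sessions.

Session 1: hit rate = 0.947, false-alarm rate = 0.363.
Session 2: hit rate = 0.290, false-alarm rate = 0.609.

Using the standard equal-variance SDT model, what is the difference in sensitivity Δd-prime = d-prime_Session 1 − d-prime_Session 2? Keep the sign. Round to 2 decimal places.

Session 1: z(0.947) = 1.616, z(0.363) = -0.350, d' = 1.966
Session 2: z(0.290) = -0.553, z(0.609) = 0.277, d' = -0.830
Δd' = d'_Session 1 − d'_Session 2 = 1.966 − (-0.830) = 2.796
Session 1 has the higher sensitivity.

Δd-prime = 2.80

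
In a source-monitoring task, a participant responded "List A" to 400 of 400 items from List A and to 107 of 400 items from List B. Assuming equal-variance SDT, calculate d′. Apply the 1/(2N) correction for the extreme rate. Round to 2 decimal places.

The hit rate is 400/400 = 1, so apply the 1/(2N) correction: H → 1 − 1/(2·400) = 0.99875.
z(H) = z(0.99875) = 3.023
z(FA) = z(0.26750) = -0.620
d' = 3.023 − (-0.620) = 3.643

d′ = 3.64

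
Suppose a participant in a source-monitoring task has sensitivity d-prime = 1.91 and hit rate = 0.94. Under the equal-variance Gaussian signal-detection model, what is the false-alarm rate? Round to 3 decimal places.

z(hit rate) = z(0.94) = 1.5548
z(FA) = z(H) − d' = 1.5548 − 1.91 = -0.3552
false-alarm rate = Φ(-0.3552) = 0.3612

false-alarm rate = 0.361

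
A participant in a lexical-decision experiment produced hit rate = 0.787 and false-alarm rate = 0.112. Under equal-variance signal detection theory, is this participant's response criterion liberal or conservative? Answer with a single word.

conservative

z(H) = 0.796, z(FA) = -1.216
c = −½·(z(H) + z(FA)) = 0.210
c > 0 → conservative criterion (biased toward responding “no”).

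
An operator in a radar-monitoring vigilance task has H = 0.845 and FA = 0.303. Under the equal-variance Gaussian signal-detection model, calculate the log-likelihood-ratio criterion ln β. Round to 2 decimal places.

ln β = -0.38

Φ⁻¹(0.845) = 1.015, Φ⁻¹(0.303) = -0.516
ln β = −½·[z(H)² − z(FA)²] = −0.5 × (1.030 − 0.266) = -0.382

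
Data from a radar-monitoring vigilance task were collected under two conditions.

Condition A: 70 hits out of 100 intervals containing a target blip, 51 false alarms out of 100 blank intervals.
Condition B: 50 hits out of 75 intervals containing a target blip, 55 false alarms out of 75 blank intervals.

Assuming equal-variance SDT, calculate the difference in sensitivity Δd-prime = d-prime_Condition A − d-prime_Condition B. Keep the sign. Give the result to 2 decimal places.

Condition A: z(0.7000) = 0.524, z(0.5100) = 0.025, d' = 0.499
Condition B: z(0.6667) = 0.431, z(0.7333) = 0.623, d' = -0.192
Δd' = d'_Condition A − d'_Condition B = 0.499 − (-0.192) = 0.691
Condition A has the higher sensitivity.

Δd-prime = 0.69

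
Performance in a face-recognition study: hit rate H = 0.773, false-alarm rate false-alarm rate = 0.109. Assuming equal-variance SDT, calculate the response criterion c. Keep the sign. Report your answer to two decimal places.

c = 0.24

z(H) = 0.7488
z(FA) = -1.2319
c = −½·[z(H) + z(FA)] = −0.5 × (0.7488 + (-1.2319)) = 0.24155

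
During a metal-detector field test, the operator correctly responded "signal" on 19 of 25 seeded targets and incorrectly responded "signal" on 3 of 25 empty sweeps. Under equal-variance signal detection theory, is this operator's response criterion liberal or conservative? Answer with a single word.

conservative

z(H) = 0.706, z(FA) = -1.175
c = −½·(z(H) + z(FA)) = 0.2345
c > 0 → conservative criterion (biased toward responding “no”).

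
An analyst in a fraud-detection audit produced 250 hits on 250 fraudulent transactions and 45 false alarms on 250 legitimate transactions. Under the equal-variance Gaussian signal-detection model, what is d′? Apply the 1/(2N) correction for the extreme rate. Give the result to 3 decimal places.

d′ = 3.794

The hit rate is 250/250 = 1, so apply the 1/(2N) correction: H → 1 − 1/(2·250) = 0.99800.
z(H) = z(0.99800) = 2.8782
z(FA) = z(0.18000) = -0.9154
d' = 2.8782 − (-0.9154) = 3.7936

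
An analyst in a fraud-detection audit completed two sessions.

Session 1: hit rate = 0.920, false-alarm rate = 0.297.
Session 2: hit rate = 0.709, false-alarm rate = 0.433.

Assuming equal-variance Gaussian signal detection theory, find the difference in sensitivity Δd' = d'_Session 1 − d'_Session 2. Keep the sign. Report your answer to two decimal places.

Session 1: z(0.920) = 1.405, z(0.297) = -0.533, d' = 1.938
Session 2: z(0.709) = 0.550, z(0.433) = -0.169, d' = 0.719
Δd' = d'_Session 1 − d'_Session 2 = 1.938 − 0.719 = 1.219
Session 1 has the higher sensitivity.

Δd' = 1.22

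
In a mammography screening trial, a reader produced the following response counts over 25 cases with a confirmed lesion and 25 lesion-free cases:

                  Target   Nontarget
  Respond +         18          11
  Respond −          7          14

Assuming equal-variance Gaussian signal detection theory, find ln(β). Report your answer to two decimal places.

ln β = -0.16

H = 18/25 = 0.7200
FA = 11/25 = 0.4400
z(0.7200) = 0.583, z(0.4400) = -0.151
ln β = −½·[z(H)² − z(FA)²] = −0.5 × (0.340 − 0.023) = -0.1585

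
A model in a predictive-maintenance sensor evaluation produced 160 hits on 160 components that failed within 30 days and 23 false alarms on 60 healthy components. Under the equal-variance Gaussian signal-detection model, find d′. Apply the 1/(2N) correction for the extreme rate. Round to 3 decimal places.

The hit rate is 160/160 = 1, so apply the 1/(2N) correction: H → 1 − 1/(2·160) = 0.99687.
z(H) = z(0.99687) = 2.7338
z(FA) = z(0.38333) = -0.2967
d' = 2.7338 − (-0.2967) = 3.0305

d′ = 3.031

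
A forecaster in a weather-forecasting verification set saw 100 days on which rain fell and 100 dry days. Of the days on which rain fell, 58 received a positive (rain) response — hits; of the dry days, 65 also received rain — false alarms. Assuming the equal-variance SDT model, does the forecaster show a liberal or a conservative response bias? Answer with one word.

liberal

z(H) = 0.202, z(FA) = 0.385
c = −½·(z(H) + z(FA)) = -0.2935
c < 0 → liberal criterion (biased toward responding “yes”).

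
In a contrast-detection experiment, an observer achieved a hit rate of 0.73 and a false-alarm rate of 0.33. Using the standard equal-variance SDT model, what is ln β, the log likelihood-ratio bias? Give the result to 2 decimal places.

ln β = -0.09

z(0.73) = 0.613, z(0.33) = -0.440
ln β = −½·[z(H)² − z(FA)²] = −0.5 × (0.376 − 0.194) = -0.091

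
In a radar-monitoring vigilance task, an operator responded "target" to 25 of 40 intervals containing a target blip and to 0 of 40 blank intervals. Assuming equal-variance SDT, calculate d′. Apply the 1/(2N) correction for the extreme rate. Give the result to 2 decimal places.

The false-alarm rate is 0/40 = 0, so apply the 1/(2N) correction: FA → 1/(2·40) = 0.01250.
z(H) = z(0.62500) = 0.319
z(FA) = z(0.01250) = -2.241
d' = 0.319 − (-2.241) = 2.560

d′ = 2.56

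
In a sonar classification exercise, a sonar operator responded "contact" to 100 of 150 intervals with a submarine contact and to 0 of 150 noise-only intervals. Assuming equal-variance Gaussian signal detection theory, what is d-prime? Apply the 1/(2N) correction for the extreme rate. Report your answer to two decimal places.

The false-alarm rate is 0/150 = 0, so apply the 1/(2N) correction: FA → 1/(2·150) = 0.00333.
z(H) = z(0.66667) = 0.431
z(FA) = z(0.00333) = -2.713
d' = 0.431 − (-2.713) = 3.144

d-prime = 3.14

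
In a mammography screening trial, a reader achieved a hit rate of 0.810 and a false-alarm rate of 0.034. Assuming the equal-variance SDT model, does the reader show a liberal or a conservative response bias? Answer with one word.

conservative

z(H) = 0.878, z(FA) = -1.825
c = −½·(z(H) + z(FA)) = 0.4735
c > 0 → conservative criterion (biased toward responding “no”).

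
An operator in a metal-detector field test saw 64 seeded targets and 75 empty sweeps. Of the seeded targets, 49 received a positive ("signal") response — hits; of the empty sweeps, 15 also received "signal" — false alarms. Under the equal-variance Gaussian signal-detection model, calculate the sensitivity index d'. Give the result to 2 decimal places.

H = 49/64 = 0.7656
FA = 15/75 = 0.2000
z(H) = z(0.7656) = 0.7244
z(FA) = z(0.2000) = -0.8416
d' = z(H) − z(FA) = 0.7244 − (-0.8416) = 1.5660

d' = 1.57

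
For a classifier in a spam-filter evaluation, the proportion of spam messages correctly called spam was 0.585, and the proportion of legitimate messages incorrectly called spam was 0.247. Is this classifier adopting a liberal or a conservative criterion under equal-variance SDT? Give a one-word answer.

conservative

z(H) = 0.215, z(FA) = -0.684
c = −½·(z(H) + z(FA)) = 0.2345
c > 0 → conservative criterion (biased toward responding “no”).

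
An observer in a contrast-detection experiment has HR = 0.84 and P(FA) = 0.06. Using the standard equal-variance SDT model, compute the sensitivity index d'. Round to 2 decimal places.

d' = 2.55

z(H) = 0.9945
z(FA) = -1.5548
d' = z(H) − z(FA) = 0.9945 − (-1.5548) = 2.5493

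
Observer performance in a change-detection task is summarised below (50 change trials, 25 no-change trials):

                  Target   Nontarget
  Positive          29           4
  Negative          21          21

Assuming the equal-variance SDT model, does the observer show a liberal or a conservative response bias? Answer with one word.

conservative

z(H) = 0.202, z(FA) = -0.994
c = −½·(z(H) + z(FA)) = 0.396
c > 0 → conservative criterion (biased toward responding “no”).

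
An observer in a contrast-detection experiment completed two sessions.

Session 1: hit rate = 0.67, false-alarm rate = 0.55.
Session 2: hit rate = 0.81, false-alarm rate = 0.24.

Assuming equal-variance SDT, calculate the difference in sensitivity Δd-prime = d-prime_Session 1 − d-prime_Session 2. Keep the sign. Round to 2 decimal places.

Session 1: z(0.67) = 0.440, z(0.55) = 0.126, d' = 0.314
Session 2: z(0.81) = 0.878, z(0.24) = -0.706, d' = 1.584
Δd' = d'_Session 1 − d'_Session 2 = 0.314 − 1.584 = -1.270
Session 2 has the higher sensitivity.

Δd-prime = -1.27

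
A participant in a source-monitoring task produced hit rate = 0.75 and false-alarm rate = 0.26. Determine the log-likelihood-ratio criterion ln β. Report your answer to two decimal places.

ln β = -0.02

Φ⁻¹(H) = 0.674
Φ⁻¹(FA) = -0.643
ln β = −½·[z(H)² − z(FA)²] = −0.5 × (0.454 − 0.413) = -0.0205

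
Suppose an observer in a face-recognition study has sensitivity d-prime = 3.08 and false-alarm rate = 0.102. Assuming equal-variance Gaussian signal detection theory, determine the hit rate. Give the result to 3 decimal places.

hit rate = 0.965

z(false-alarm rate) = z(0.102) = -1.2702
z(H) = z(FA) + d' = -1.2702 + 3.08 = 1.8098
hit rate = Φ(1.8098) = 0.9648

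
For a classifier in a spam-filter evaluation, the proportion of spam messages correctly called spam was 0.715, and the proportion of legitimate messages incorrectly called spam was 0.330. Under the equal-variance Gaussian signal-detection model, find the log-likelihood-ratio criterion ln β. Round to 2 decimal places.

z(H) = z(0.715) = 0.568
z(FA) = z(0.330) = -0.440
ln β = −½·[z(H)² − z(FA)²] = −0.5 × (0.323 − 0.194) = -0.0645

ln β = -0.06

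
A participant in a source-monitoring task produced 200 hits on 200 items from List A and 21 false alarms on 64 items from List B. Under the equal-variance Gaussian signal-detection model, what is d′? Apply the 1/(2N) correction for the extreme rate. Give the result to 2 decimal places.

The hit rate is 200/200 = 1, so apply the 1/(2N) correction: H → 1 − 1/(2·200) = 0.99750.
z(H) = z(0.99750) = 2.807
z(FA) = z(0.32812) = -0.445
d' = 2.807 − (-0.445) = 3.252

d′ = 3.25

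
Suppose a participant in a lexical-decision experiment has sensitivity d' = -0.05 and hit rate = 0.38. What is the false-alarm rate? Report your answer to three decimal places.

false-alarm rate = 0.399

z(hit rate) = z(0.38) = -0.3055
z(FA) = z(H) − d' = -0.3055 − (-0.05) = -0.2555
false-alarm rate = Φ(-0.2555) = 0.3992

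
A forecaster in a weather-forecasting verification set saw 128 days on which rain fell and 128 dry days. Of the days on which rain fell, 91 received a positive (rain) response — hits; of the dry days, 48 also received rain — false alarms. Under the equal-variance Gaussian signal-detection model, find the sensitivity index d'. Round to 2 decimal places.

d' = 0.87

H = 91/128 = 0.7109
FA = 48/128 = 0.3750
z(0.7109) = 0.5560, z(0.3750) = -0.3186
d' = z(H) − z(FA) = 0.5560 − (-0.3186) = 0.8746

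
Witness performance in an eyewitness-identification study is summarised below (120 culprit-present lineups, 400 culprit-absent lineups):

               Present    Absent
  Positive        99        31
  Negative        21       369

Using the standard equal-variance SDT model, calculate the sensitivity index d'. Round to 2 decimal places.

H = 99/120 = 0.8250
FA = 31/400 = 0.0775
z(H) = z(0.8250) = 0.9346
z(FA) = z(0.0775) = -1.4221
d' = z(H) − z(FA) = 0.9346 − (-1.4221) = 2.3567

d' = 2.36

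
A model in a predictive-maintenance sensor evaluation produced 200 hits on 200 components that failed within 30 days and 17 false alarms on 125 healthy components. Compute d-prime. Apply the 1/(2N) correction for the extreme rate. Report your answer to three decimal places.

d-prime = 3.906

The hit rate is 200/200 = 1, so apply the 1/(2N) correction: H → 1 − 1/(2·200) = 0.99750.
z(H) = z(0.99750) = 2.8070
z(FA) = z(0.13600) = -1.0985
d' = 2.8070 − (-1.0985) = 3.9055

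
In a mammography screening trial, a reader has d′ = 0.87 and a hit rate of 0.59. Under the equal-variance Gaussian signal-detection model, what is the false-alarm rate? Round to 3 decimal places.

z(hit rate) = z(0.59) = 0.2275
z(FA) = z(H) − d' = 0.2275 − 0.87 = -0.6425
false-alarm rate = Φ(-0.6425) = 0.2603

false-alarm rate = 0.260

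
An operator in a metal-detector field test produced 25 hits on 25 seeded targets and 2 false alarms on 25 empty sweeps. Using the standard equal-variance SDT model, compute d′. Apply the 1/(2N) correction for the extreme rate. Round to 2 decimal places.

d′ = 3.46

The hit rate is 25/25 = 1, so apply the 1/(2N) correction: H → 1 − 1/(2·25) = 0.98000.
z(H) = z(0.98000) = 2.054
z(FA) = z(0.08000) = -1.405
d' = 2.054 − (-1.405) = 3.459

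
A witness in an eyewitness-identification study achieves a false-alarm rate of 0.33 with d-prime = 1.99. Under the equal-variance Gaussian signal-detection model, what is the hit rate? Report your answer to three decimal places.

z(false-alarm rate) = z(0.33) = -0.4399
z(H) = z(FA) + d' = -0.4399 + 1.99 = 1.5501
hit rate = Φ(1.5501) = 0.9394

hit rate = 0.939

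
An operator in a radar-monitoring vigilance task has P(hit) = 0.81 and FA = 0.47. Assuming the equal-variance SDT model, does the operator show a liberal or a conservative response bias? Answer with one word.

z(H) = 0.878, z(FA) = -0.075
c = −½·(z(H) + z(FA)) = -0.4015
c < 0 → liberal criterion (biased toward responding “yes”).

liberal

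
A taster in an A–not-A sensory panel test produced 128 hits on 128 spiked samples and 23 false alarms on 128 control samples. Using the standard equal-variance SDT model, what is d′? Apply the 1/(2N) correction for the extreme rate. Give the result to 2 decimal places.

d′ = 3.58

The hit rate is 128/128 = 1, so apply the 1/(2N) correction: H → 1 − 1/(2·128) = 0.99609.
z(H) = z(0.99609) = 2.660
z(FA) = z(0.17969) = -0.917
d' = 2.660 − (-0.917) = 3.577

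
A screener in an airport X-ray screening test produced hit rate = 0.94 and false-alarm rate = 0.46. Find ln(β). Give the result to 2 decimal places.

ln β = -1.20

z(H) = z(0.94) = 1.555
z(FA) = z(0.46) = -0.100
ln β = −½·[z(H)² − z(FA)²] = −0.5 × (2.418 − 0.010) = -1.204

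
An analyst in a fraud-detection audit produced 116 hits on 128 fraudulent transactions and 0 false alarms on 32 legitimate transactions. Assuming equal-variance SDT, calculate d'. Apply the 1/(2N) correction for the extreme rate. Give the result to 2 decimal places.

d' = 3.47

The false-alarm rate is 0/32 = 0, so apply the 1/(2N) correction: FA → 1/(2·32) = 0.01562.
z(H) = z(0.90625) = 1.318
z(FA) = z(0.01562) = -2.154
d' = 1.318 − (-2.154) = 3.472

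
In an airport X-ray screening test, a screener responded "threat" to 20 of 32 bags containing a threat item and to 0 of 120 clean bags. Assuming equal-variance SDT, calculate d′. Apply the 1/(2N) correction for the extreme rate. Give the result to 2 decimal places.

The false-alarm rate is 0/120 = 0, so apply the 1/(2N) correction: FA → 1/(2·120) = 0.00417.
z(H) = z(0.62500) = 0.319
z(FA) = z(0.00417) = -2.638
d' = 0.319 − (-2.638) = 2.957

d′ = 2.96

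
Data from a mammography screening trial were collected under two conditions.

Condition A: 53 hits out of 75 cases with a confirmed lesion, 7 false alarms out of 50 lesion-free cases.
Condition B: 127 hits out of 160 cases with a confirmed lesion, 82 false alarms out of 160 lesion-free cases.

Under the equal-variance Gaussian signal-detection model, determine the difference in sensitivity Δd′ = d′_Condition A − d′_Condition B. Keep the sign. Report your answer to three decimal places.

Δd′ = 0.836

Condition A: z(0.7067) = 0.5438, z(0.1400) = -1.0803, d' = 1.6241
Condition B: z(0.7937) = 0.8193, z(0.5125) = 0.0313, d' = 0.7880
Δd' = d'_Condition A − d'_Condition B = 1.6241 − 0.7880 = 0.8361
Condition A has the higher sensitivity.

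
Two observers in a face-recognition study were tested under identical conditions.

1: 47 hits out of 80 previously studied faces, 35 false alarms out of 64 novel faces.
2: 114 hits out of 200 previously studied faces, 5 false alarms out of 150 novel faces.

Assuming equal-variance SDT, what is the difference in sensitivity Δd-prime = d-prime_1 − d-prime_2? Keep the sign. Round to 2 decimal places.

1: z(0.5875) = 0.221, z(0.5469) = 0.118, d' = 0.103
2: z(0.5700) = 0.176, z(0.0333) = -1.834, d' = 2.010
Δd' = d'_1 − d'_2 = 0.103 − 2.010 = -1.907
2 has the higher sensitivity.

Δd-prime = -1.91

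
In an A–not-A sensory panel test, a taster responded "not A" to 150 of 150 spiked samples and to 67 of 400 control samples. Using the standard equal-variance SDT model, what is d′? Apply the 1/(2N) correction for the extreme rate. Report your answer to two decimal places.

d′ = 3.68

The hit rate is 150/150 = 1, so apply the 1/(2N) correction: H → 1 − 1/(2·150) = 0.99667.
z(H) = z(0.99667) = 2.713
z(FA) = z(0.16750) = -0.964
d' = 2.713 − (-0.964) = 3.677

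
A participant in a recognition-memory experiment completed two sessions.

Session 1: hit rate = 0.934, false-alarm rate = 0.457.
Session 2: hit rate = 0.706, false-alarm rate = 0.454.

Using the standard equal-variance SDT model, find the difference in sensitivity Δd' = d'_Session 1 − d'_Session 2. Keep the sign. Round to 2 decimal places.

Δd' = 0.96

Session 1: z(0.934) = 1.506, z(0.457) = -0.108, d' = 1.614
Session 2: z(0.706) = 0.542, z(0.454) = -0.116, d' = 0.658
Δd' = d'_Session 1 − d'_Session 2 = 1.614 − 0.658 = 0.956
Session 1 has the higher sensitivity.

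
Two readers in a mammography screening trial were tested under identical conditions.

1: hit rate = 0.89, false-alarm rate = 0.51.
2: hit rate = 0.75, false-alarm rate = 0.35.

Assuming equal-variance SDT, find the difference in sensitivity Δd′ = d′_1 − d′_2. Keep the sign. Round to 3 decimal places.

Δd′ = 0.142

1: z(0.89) = 1.2265, z(0.51) = 0.0251, d' = 1.2014
2: z(0.75) = 0.6745, z(0.35) = -0.3853, d' = 1.0598
Δd' = d'_1 − d'_2 = 1.2014 − 1.0598 = 0.1416
1 has the higher sensitivity.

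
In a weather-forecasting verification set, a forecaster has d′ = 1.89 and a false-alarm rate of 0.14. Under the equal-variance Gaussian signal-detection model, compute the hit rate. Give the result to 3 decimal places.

z(false-alarm rate) = z(0.14) = -1.0803
z(H) = z(FA) + d' = -1.0803 + 1.89 = 0.8097
hit rate = Φ(0.8097) = 0.7909

hit rate = 0.791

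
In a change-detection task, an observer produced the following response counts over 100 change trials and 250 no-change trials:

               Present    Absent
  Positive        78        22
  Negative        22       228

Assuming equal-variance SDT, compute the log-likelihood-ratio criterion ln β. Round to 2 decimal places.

ln β = 0.62

H = 78/100 = 0.7800
FA = 22/250 = 0.0880
z(0.7800) = 0.772, z(0.0880) = -1.353
ln β = −½·[z(H)² − z(FA)²] = −0.5 × (0.596 − 1.831) = 0.6175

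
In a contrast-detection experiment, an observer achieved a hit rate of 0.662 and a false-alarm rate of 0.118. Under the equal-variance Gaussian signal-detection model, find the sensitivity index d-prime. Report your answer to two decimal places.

z(0.662) = 0.418, z(0.118) = -1.185
d' = z(H) − z(FA) = 0.418 − (-1.185) = 1.603

d-prime = 1.60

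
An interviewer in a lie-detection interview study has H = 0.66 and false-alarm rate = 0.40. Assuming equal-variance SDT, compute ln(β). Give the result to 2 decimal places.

Φ⁻¹(0.66) = 0.412, Φ⁻¹(0.40) = -0.253
ln β = −½·[z(H)² − z(FA)²] = −0.5 × (0.170 − 0.064) = -0.053

ln β = -0.05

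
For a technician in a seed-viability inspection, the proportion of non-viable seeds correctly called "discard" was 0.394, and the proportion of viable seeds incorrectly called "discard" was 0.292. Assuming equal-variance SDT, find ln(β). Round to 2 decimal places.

z(H) = z(0.394) = -0.269
z(FA) = z(0.292) = -0.548
ln β = −½·[z(H)² − z(FA)²] = −0.5 × (0.072 − 0.300) = 0.114

ln β = 0.11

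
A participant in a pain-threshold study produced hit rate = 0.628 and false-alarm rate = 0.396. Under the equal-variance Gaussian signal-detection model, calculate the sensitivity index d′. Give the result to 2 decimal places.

d′ = 0.59

Φ⁻¹(0.628) = 0.3266, Φ⁻¹(0.396) = -0.2637
d' = z(H) − z(FA) = 0.3266 − (-0.2637) = 0.5903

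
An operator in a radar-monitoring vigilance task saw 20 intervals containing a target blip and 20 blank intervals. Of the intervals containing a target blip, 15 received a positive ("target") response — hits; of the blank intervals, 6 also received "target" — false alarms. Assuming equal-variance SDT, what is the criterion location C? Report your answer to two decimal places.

C = -0.08

H = 15/20 = 0.7500
FA = 6/20 = 0.3000
Φ⁻¹(H) = 0.674
Φ⁻¹(FA) = -0.524
c = −½·[z(H) + z(FA)] = −0.5 × (0.674 + (-0.524)) = -0.075
c < 0: the operator has a liberal response bias.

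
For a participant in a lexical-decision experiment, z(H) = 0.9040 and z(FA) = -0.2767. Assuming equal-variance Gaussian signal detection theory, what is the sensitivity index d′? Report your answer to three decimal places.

d′ = 1.181

d' = z(H) − z(FA) = 0.9040 − (-0.2767) = 1.1807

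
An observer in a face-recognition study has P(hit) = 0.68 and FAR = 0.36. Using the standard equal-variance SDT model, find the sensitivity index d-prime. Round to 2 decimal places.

z(0.68) = 0.468, z(0.36) = -0.358
d' = z(H) − z(FA) = 0.468 − (-0.358) = 0.826

d-prime = 0.83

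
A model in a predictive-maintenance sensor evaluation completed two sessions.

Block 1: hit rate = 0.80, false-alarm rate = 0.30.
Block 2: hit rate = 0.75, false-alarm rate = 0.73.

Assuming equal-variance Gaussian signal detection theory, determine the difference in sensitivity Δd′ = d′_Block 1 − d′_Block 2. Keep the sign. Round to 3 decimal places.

Block 1: z(0.80) = 0.8416, z(0.30) = -0.5244, d' = 1.3660
Block 2: z(0.75) = 0.6745, z(0.73) = 0.6128, d' = 0.0617
Δd' = d'_Block 1 − d'_Block 2 = 1.3660 − 0.0617 = 1.3043
Block 1 has the higher sensitivity.

Δd′ = 1.304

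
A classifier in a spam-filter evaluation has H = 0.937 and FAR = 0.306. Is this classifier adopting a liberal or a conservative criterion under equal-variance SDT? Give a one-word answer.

z(H) = 1.530, z(FA) = -0.507
c = −½·(z(H) + z(FA)) = -0.5115
c < 0 → liberal criterion (biased toward responding “yes”).

liberal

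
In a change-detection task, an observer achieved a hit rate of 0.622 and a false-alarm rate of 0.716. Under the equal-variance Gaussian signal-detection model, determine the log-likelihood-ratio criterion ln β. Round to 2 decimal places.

Φ⁻¹(0.622) = 0.311, Φ⁻¹(0.716) = 0.571
ln β = −½·[z(H)² − z(FA)²] = −0.5 × (0.097 − 0.326) = 0.1145

ln β = 0.11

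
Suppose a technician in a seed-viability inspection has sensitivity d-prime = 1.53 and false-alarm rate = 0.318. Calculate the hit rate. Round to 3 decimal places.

hit rate = 0.855

z(false-alarm rate) = z(0.318) = -0.4733
z(H) = z(FA) + d' = -0.4733 + 1.53 = 1.0567
hit rate = Φ(1.0567) = 0.8547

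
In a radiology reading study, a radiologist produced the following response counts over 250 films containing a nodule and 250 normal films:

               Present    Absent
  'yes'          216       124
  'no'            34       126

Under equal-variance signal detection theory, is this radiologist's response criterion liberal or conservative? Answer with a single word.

z(H) = 1.098, z(FA) = -0.010
c = −½·(z(H) + z(FA)) = -0.544
c < 0 → liberal criterion (biased toward responding “yes”).

liberal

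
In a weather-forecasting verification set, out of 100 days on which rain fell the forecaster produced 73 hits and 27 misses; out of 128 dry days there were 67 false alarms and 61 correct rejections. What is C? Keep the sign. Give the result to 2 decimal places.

H = 73/100 = 0.7300
FA = 67/128 = 0.5234
z(H) = 0.6128
z(FA) = 0.0587
c = −½·[z(H) + z(FA)] = −0.5 × (0.6128 + 0.0587) = -0.33575
c < 0: the forecaster has a liberal response bias.

C = -0.34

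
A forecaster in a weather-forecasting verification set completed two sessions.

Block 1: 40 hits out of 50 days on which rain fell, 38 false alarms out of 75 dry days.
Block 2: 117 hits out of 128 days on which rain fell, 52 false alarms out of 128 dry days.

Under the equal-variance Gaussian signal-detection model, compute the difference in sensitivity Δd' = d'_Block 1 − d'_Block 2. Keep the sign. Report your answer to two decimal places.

Block 1: z(0.8000) = 0.842, z(0.5067) = 0.017, d' = 0.825
Block 2: z(0.9141) = 1.366, z(0.4062) = -0.237, d' = 1.603
Δd' = d'_Block 1 − d'_Block 2 = 0.825 − 1.603 = -0.778
Block 2 has the higher sensitivity.

Δd' = -0.78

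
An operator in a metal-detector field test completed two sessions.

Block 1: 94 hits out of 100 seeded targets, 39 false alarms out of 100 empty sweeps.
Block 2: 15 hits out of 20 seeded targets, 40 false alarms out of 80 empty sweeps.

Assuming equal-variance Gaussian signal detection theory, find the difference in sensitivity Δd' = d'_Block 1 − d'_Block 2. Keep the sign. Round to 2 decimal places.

Block 1: z(0.9400) = 1.555, z(0.3900) = -0.279, d' = 1.834
Block 2: z(0.7500) = 0.674, z(0.5000) = 0.000, d' = 0.674
Δd' = d'_Block 1 − d'_Block 2 = 1.834 − 0.674 = 1.160
Block 1 has the higher sensitivity.

Δd' = 1.16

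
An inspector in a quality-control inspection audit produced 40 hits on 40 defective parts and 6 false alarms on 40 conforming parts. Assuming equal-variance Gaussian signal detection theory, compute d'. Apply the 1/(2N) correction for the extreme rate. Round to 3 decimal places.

d' = 3.278

The hit rate is 40/40 = 1, so apply the 1/(2N) correction: H → 1 − 1/(2·40) = 0.98750.
z(H) = z(0.98750) = 2.2414
z(FA) = z(0.15000) = -1.0364
d' = 2.2414 − (-1.0364) = 3.2778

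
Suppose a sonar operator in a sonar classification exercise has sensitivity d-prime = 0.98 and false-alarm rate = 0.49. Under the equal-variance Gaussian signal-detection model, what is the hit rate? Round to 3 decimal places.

z(false-alarm rate) = z(0.49) = -0.0251
z(H) = z(FA) + d' = -0.0251 + 0.98 = 0.9549
hit rate = Φ(0.9549) = 0.8302

hit rate = 0.830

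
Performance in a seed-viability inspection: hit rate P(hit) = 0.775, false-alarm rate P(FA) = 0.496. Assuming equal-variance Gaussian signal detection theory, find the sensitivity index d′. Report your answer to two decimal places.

Φ⁻¹(H) = 0.7554
Φ⁻¹(FA) = -0.0100
d' = z(H) − z(FA) = 0.7554 − (-0.0100) = 0.7654

d′ = 0.77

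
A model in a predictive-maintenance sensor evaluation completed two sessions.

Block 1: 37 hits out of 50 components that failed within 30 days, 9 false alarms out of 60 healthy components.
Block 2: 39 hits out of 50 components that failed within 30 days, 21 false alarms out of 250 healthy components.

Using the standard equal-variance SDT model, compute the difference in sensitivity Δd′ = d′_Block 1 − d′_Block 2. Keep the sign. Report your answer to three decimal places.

Block 1: z(0.7400) = 0.6433, z(0.1500) = -1.0364, d' = 1.6797
Block 2: z(0.7800) = 0.7722, z(0.0840) = -1.3787, d' = 2.1509
Δd' = d'_Block 1 − d'_Block 2 = 1.6797 − 2.1509 = -0.4712
Block 2 has the higher sensitivity.

Δd′ = -0.471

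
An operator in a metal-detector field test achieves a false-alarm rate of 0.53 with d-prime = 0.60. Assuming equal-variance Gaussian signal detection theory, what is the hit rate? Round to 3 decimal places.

z(false-alarm rate) = z(0.53) = 0.0753
z(H) = z(FA) + d' = 0.0753 + 0.60 = 0.6753
hit rate = Φ(0.6753) = 0.7503

hit rate = 0.750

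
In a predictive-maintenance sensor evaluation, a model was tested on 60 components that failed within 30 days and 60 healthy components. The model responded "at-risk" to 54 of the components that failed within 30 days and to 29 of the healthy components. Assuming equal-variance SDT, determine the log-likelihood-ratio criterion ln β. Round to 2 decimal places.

ln β = -0.82

H = 54/60 = 0.9000
FA = 29/60 = 0.4833
z(0.9000) = 1.282, z(0.4833) = -0.042
ln β = −½·[z(H)² − z(FA)²] = −0.5 × (1.644 − 0.002) = -0.821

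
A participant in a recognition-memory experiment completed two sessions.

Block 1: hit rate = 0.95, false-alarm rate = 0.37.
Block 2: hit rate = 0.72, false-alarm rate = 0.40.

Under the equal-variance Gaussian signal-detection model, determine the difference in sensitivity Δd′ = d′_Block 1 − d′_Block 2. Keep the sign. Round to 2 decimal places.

Δd′ = 1.14

Block 1: z(0.95) = 1.645, z(0.37) = -0.332, d' = 1.977
Block 2: z(0.72) = 0.583, z(0.40) = -0.253, d' = 0.836
Δd' = d'_Block 1 − d'_Block 2 = 1.977 − 0.836 = 1.141
Block 1 has the higher sensitivity.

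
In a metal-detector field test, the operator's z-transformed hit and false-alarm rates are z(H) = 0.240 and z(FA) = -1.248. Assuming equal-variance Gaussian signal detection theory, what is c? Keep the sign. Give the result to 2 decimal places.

c = 0.50

c = −½·[z(H) + z(FA)] = −½·(0.240 + (-1.248)) = 0.504
c > 0: the operator has a conservative response bias.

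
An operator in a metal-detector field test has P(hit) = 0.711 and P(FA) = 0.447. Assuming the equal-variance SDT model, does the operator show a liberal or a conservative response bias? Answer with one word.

z(H) = 0.556, z(FA) = -0.133
c = −½·(z(H) + z(FA)) = -0.2115
c < 0 → liberal criterion (biased toward responding “yes”).

liberal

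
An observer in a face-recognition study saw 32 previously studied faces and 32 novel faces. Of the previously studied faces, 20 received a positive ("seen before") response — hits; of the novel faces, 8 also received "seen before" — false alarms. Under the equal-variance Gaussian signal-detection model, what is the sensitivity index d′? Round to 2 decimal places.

H = 20/32 = 0.6250
FA = 8/32 = 0.2500
Φ⁻¹(0.6250) = 0.319, Φ⁻¹(0.2500) = -0.674
d' = z(H) − z(FA) = 0.319 − (-0.674) = 0.993

d′ = 0.99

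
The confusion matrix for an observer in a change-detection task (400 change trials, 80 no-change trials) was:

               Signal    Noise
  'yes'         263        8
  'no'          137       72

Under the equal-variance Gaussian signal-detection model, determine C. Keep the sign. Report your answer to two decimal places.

C = 0.44

H = 263/400 = 0.6575
FA = 8/80 = 0.1000
z(H) = 0.4056
z(FA) = -1.2816
c = −½·[z(H) + z(FA)] = −0.5 × (0.4056 + (-1.2816)) = 0.4380
c > 0: the observer has a conservative response bias.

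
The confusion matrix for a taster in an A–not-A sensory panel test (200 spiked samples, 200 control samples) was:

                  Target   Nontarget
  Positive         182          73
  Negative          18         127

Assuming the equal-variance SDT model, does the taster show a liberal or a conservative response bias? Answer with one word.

liberal

z(H) = 1.341, z(FA) = -0.345
c = −½·(z(H) + z(FA)) = -0.498
c < 0 → liberal criterion (biased toward responding “yes”).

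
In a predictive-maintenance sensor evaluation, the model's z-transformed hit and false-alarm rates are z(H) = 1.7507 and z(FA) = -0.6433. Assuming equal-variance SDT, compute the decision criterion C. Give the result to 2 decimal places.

C = -0.55

c = −½·[z(H) + z(FA)] = −½·(1.7507 + (-0.6433)) = -0.5537
c < 0: the model has a liberal response bias.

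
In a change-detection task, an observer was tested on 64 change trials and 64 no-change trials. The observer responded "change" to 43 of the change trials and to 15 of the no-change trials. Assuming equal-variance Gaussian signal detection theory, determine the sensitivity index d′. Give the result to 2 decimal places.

H = 43/64 = 0.6719
FA = 15/64 = 0.2344
Φ⁻¹(0.6719) = 0.445, Φ⁻¹(0.2344) = -0.724
d' = z(H) − z(FA) = 0.445 − (-0.724) = 1.169

d′ = 1.17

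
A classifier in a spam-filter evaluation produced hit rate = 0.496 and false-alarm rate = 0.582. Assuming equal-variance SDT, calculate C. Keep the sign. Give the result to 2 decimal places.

z(0.496) = -0.0100, z(0.582) = 0.2070
c = −½·[z(H) + z(FA)] = −0.5 × (-0.0100 + 0.2070) = -0.0985
c < 0: the classifier has a liberal response bias.

C = -0.10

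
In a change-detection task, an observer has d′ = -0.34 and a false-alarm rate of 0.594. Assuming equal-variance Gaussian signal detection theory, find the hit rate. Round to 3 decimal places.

z(false-alarm rate) = z(0.594) = 0.2378
z(H) = z(FA) + d' = 0.2378 + (-0.34) = -0.1022
hit rate = Φ(-0.1022) = 0.4593

hit rate = 0.459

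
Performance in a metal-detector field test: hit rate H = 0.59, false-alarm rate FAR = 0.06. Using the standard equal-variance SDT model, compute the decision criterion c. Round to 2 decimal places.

Φ⁻¹(H) = Φ⁻¹(0.59) = 0.2275
Φ⁻¹(FA) = Φ⁻¹(0.06) = -1.5548
c = −½·[z(H) + z(FA)] = −0.5 × (0.2275 + (-1.5548)) = 0.66365

c = 0.66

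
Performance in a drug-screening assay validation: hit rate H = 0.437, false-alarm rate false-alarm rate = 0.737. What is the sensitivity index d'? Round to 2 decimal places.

d' = -0.79

Φ⁻¹(H) = Φ⁻¹(0.437) = -0.159
Φ⁻¹(FA) = Φ⁻¹(0.737) = 0.634
d' = z(H) − z(FA) = -0.159 − 0.634 = -0.793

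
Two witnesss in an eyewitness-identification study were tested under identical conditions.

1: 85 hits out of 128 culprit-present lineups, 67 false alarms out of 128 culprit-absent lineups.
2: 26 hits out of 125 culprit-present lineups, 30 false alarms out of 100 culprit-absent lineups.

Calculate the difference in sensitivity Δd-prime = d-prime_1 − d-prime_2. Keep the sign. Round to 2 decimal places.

1: z(0.6641) = 0.424, z(0.5234) = 0.059, d' = 0.365
2: z(0.2080) = -0.813, z(0.3000) = -0.524, d' = -0.289
Δd' = d'_1 − d'_2 = 0.365 − (-0.289) = 0.654
1 has the higher sensitivity.

Δd-prime = 0.65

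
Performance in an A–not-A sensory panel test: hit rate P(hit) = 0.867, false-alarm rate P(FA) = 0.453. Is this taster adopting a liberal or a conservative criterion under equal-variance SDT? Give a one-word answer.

z(H) = 1.112, z(FA) = -0.118
c = −½·(z(H) + z(FA)) = -0.497
c < 0 → liberal criterion (biased toward responding “yes”).

liberal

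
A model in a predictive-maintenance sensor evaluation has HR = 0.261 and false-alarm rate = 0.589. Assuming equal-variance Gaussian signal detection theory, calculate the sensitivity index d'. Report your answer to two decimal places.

d' = -0.87

z(H) = -0.6403
z(FA) = 0.2250
d' = z(H) − z(FA) = -0.6403 − 0.2250 = -0.8653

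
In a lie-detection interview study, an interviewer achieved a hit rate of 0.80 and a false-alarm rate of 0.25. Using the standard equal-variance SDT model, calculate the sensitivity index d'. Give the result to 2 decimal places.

z(0.80) = 0.842, z(0.25) = -0.674
d' = z(H) − z(FA) = 0.842 − (-0.674) = 1.516

d' = 1.52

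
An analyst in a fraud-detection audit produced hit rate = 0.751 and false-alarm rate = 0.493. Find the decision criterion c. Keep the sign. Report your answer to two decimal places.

c = -0.33

Φ⁻¹(H) = 0.6776
Φ⁻¹(FA) = -0.0175
c = −½·[z(H) + z(FA)] = −0.5 × (0.6776 + (-0.0175)) = -0.33005
c < 0: the analyst has a liberal response bias.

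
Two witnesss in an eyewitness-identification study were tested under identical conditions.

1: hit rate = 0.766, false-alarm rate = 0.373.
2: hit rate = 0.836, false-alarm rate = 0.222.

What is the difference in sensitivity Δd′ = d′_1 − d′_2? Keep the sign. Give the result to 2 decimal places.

Δd′ = -0.69

1: z(0.766) = 0.726, z(0.373) = -0.324, d' = 1.050
2: z(0.836) = 0.978, z(0.222) = -0.765, d' = 1.743
Δd' = d'_1 − d'_2 = 1.050 − 1.743 = -0.693
2 has the higher sensitivity.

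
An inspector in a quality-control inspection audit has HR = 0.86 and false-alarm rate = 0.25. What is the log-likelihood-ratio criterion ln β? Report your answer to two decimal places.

ln β = -0.36

z(0.86) = 1.080, z(0.25) = -0.674
ln β = −½·[z(H)² − z(FA)²] = −0.5 × (1.166 − 0.454) = -0.356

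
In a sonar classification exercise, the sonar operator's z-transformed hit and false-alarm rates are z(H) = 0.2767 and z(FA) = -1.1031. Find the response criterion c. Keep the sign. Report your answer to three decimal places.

c = 0.413

c = −½·[z(H) + z(FA)] = −½·(0.2767 + (-1.1031)) = 0.4132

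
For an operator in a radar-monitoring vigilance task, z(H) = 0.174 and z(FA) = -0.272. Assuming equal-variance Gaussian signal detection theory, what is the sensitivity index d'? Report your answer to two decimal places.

d' = 0.45

d' = z(H) − z(FA) = 0.174 − (-0.272) = 0.446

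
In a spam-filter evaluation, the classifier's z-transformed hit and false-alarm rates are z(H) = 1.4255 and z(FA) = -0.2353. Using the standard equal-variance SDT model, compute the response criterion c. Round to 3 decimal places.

c = -0.595

c = −½·[z(H) + z(FA)] = −½·(1.4255 + (-0.2353)) = -0.5951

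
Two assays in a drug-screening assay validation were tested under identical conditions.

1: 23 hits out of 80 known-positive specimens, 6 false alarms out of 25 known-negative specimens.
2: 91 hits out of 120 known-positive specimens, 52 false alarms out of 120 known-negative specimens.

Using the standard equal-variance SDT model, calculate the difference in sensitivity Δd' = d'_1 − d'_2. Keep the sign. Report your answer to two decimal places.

Δd' = -0.72

1: z(0.2875) = -0.561, z(0.2400) = -0.706, d' = 0.145
2: z(0.7583) = 0.701, z(0.4333) = -0.168, d' = 0.869
Δd' = d'_1 − d'_2 = 0.145 − 0.869 = -0.724
2 has the higher sensitivity.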